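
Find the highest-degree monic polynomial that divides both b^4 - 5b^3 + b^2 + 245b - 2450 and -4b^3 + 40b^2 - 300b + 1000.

b^2 - 5b + 50

Euclidean algorithm in ℚ[b]:
  b^4 - 5b^3 + b^2 + 245b - 2450 = (-(1/4)b - 5/4)(-4b^3 + 40b^2 - 300b + 1000) + (-24b^2 + 120b - 1200)
  -4b^3 + 40b^2 - 300b + 1000 = ((1/6)b - 5/6)(-24b^2 + 120b - 1200) + (0)
Last nonzero remainder: -24b^2 + 120b - 1200. Dividing through by -24 gives the monic gcd b^2 - 5b + 50.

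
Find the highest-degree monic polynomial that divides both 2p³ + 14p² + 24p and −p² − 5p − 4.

p + 4

Repeated division with remainder:
  2p³ + 14p² + 24p = (−2p − 4)(−p² − 5p − 4) + (−4p − 16)
  −p² − 5p − 4 = ((1/4)p + 1/4)(−4p − 16) + (0)
Last nonzero remainder: −4p − 16. Dividing through by −4 gives the monic gcd p + 4.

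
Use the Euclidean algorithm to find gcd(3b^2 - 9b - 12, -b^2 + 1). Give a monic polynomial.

b + 1

By polynomial division,
  3b^2 - 9b - 12 = (-3)(-b^2 + 1) + (-9b - 9)
  -b^2 + 1 = ((1/9)b - 1/9)(-9b - 9) + (0)
Last nonzero remainder: -9b - 9. Dividing through by -9 gives the monic gcd b + 1.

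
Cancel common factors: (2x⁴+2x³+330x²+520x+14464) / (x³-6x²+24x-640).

(2x²-6x+226)/(x-10)

Repeated division with remainder:
  2x⁴+2x³+330x²+520x+14464 = (2x+14)(x³-6x²+24x-640) + (366x²+1464x+23424)
  x³-6x²+24x-640 = ((1/366)x-5/183)(366x²+1464x+23424) + (0)
Last nonzero remainder: 366x²+1464x+23424. Dividing through by 366 gives the monic gcd x²+4x+64.
Cancel x²+4x+64 from numerator and denominator to get the reduced form.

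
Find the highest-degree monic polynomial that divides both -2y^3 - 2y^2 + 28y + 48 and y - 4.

Apply the Euclidean algorithm:
  -2y^3 - 2y^2 + 28y + 48 = (-2y^2 - 10y - 12)(y - 4) + (0)
The last nonzero remainder y - 4 is already monic.

y - 4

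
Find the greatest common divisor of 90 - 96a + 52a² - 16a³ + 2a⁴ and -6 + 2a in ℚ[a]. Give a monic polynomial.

-3 + a

Repeated division with remainder:
  2a⁴ - 16a³ + 52a² - 96a + 90 = (a³ - 5a² + 11a - 15)(2a - 6) + (0)
Last nonzero remainder: 2a - 6. Dividing through by 2 gives the monic gcd a - 3.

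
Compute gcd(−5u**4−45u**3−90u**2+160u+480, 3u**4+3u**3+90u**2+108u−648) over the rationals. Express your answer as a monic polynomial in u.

Repeated division with remainder:
  −5u**4−45u**3−90u**2+160u+480 = (−5/3)(3u**4+3u**3+90u**2+108u−648) + (−40u**3+60u**2+340u−600)
  3u**4+3u**3+90u**2+108u−648 = (−(3/40)u−3/16)(−40u**3+60u**2+340u−600) + ((507/4)u**2+(507/4)u−1521/2)
  −40u**3+60u**2+340u−600 = (−(160/507)u+400/507)((507/4)u**2+(507/4)u−1521/2) + (0)
Last nonzero remainder: (507/4)u**2+(507/4)u−1521/2. Dividing through by 507/4 gives the monic gcd u**2+u−6.

u**2+u−6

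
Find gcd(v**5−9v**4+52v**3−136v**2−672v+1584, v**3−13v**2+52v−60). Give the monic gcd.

v**2−8v+12

By polynomial division,
  v**5−9v**4+52v**3−136v**2−672v+1584 = (v**2+4v+52)(v**3−13v**2+52v−60) + (392v**2−3136v+4704)
  v**3−13v**2+52v−60 = ((1/392)v−5/392)(392v**2−3136v+4704) + (0)
Last nonzero remainder: 392v**2−3136v+4704. Dividing through by 392 gives the monic gcd v**2−8v+12.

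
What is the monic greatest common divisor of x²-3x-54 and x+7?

1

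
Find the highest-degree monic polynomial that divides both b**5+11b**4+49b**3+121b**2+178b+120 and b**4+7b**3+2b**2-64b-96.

Repeated division with remainder:
  b**5+11b**4+49b**3+121b**2+178b+120 = (b+4)(b**4+7b**3+2b**2-64b-96) + (19b**3+177b**2+530b+504)
  b**4+7b**3+2b**2-64b-96 = ((1/19)b-44/361)(19b**3+177b**2+530b+504) + (-(1560/361)b**2-(9360/361)b-12480/361)
  19b**3+177b**2+530b+504 = (-(6859/1560)b-7581/520)(-(1560/361)b**2-(9360/361)b-12480/361) + (0)
Last nonzero remainder: -(1560/361)b**2-(9360/361)b-12480/361. Dividing through by -1560/361 gives the monic gcd b**2+6b+8.

b**2+6b+8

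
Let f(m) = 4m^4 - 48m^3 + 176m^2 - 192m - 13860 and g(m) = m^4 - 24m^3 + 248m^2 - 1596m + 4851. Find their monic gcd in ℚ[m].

m^3 - 17m^2 + 129m - 693

By polynomial division,
  4m^4 - 48m^3 + 176m^2 - 192m - 13860 = (4)(m^4 - 24m^3 + 248m^2 - 1596m + 4851) + (48m^3 - 816m^2 + 6192m - 33264)
  m^4 - 24m^3 + 248m^2 - 1596m + 4851 = ((1/48)m - 7/48)(48m^3 - 816m^2 + 6192m - 33264) + (0)
Last nonzero remainder: 48m^3 - 816m^2 + 6192m - 33264. Dividing through by 48 gives the monic gcd m^3 - 17m^2 + 129m - 693.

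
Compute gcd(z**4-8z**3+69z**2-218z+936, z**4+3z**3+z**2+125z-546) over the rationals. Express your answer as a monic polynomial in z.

By polynomial division,
  z**4-8z**3+69z**2-218z+936 = (z**4+3z**3+z**2+125z-546) + (-11z**3+68z**2-343z+1482)
  z**4+3z**3+z**2+125z-546 = (-(1/11)z-101/121)(-11z**3+68z**2-343z+1482) + ((3216/121)z**2-(3216/121)z+83616/121)
  -11z**3+68z**2-343z+1482 = (-(1331/3216)z+2299/1072)((3216/121)z**2-(3216/121)z+83616/121) + (0)
Last nonzero remainder: (3216/121)z**2-(3216/121)z+83616/121. Dividing through by 3216/121 gives the monic gcd z**2-z+26.

z**2-z+26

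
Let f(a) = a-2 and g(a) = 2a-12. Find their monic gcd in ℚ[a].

1

Euclidean algorithm in ℚ[a]:
  a-2 = (1/2)(2a-12) + (4)
  2a-12 = ((1/2)a-3)(4) + (0)
The last nonzero remainder is the constant 4, so the polynomials are coprime and gcd = 1.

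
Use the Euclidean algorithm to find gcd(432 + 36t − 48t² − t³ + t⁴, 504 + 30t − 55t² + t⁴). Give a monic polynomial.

By polynomial division,
  t⁴ − t³ − 48t² + 36t + 432 = (t⁴ − 55t² + 30t + 504) + (−t³ + 7t² + 6t − 72)
  t⁴ − 55t² + 30t + 504 = (−t − 7)(−t³ + 7t² + 6t − 72) + (0)
Last nonzero remainder: −t³ + 7t² + 6t − 72. Dividing through by −1 gives the monic gcd t³ − 7t² − 6t + 72.

72 − 6t − 7t² + t³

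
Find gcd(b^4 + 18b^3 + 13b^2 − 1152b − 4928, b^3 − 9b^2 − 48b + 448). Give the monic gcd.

b^2 − b − 56

Euclidean algorithm in ℚ[b]:
  b^4 + 18b^3 + 13b^2 − 1152b − 4928 = (b + 27)(b^3 − 9b^2 − 48b + 448) + (304b^2 − 304b − 17024)
  b^3 − 9b^2 − 48b + 448 = ((1/304)b − 1/38)(304b^2 − 304b − 17024) + (0)
Last nonzero remainder: 304b^2 − 304b − 17024. Dividing through by 304 gives the monic gcd b^2 − b − 56.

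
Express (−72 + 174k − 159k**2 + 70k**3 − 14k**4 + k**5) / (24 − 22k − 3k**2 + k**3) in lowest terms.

(−12 + 15k − 7k**2 + k**3)/(4 + k)

Euclidean algorithm in ℚ[k]:
  k**5 − 14k**4 + 70k**3 − 159k**2 + 174k − 72 = (k**2 − 11k + 59)(k**3 − 3k**2 − 22k + 24) + (−248k**2 + 1736k − 1488)
  k**3 − 3k**2 − 22k + 24 = (−(1/248)k − 1/62)(−248k**2 + 1736k − 1488) + (0)
Last nonzero remainder: −248k**2 + 1736k − 1488. Dividing through by −248 gives the monic gcd k**2 − 7k + 6.
Cancel k**2 − 7k + 6 from numerator and denominator to get the reduced form.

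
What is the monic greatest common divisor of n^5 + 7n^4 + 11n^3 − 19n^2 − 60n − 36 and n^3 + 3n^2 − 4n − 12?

n^3 + 3n^2 − 4n − 12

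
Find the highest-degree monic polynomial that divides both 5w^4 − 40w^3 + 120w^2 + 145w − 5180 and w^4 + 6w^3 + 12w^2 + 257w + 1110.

w^2 − 5w + 37

Repeated division with remainder:
  5w^4 − 40w^3 + 120w^2 + 145w − 5180 = (5)(w^4 + 6w^3 + 12w^2 + 257w + 1110) + (−70w^3 + 60w^2 − 1140w − 10730)
  w^4 + 6w^3 + 12w^2 + 257w + 1110 = (−(1/70)w − 24/245)(−70w^3 + 60w^2 − 1140w − 10730) + ((78/49)w^2 − (390/49)w + 2886/49)
  −70w^3 + 60w^2 − 1140w − 10730 = (−(1715/39)w − 7105/39)((78/49)w^2 − (390/49)w + 2886/49) + (0)
Last nonzero remainder: (78/49)w^2 − (390/49)w + 2886/49. Dividing through by 78/49 gives the monic gcd w^2 − 5w + 37.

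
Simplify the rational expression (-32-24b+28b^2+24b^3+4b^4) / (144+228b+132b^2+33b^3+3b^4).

Apply the Euclidean algorithm:
  4b^4+24b^3+28b^2-24b-32 = (4/3)(3b^4+33b^3+132b^2+228b+144) + (-20b^3-148b^2-328b-224)
  3b^4+33b^3+132b^2+228b+144 = (-(3/20)b-27/50)(-20b^3-148b^2-328b-224) + ((72/25)b^2+(432/25)b+576/25)
  -20b^3-148b^2-328b-224 = (-(125/18)b-175/18)((72/25)b^2+(432/25)b+576/25) + (0)
Last nonzero remainder: (72/25)b^2+(432/25)b+576/25. Dividing through by 72/25 gives the monic gcd b^2+6b+8.
Cancel b^2+6b+8 from numerator and denominator to get the reduced form.

(-4+4b^2)/(18+15b+3b^2)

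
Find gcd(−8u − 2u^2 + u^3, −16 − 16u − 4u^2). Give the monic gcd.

2 + u

Repeated division with remainder:
  u^3 − 2u^2 − 8u = (−(1/4)u + 3/2)(−4u^2 − 16u − 16) + (12u + 24)
  −4u^2 − 16u − 16 = (−(1/3)u − 2/3)(12u + 24) + (0)
Last nonzero remainder: 12u + 24. Dividing through by 12 gives the monic gcd u + 2.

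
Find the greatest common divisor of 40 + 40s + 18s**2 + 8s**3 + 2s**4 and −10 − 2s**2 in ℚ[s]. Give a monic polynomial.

Repeated division with remainder:
  2s**4 + 8s**3 + 18s**2 + 40s + 40 = (−s**2 − 4s − 4)(−2s**2 − 10) + (0)
Last nonzero remainder: −2s**2 − 10. Dividing through by −2 gives the monic gcd s**2 + 5.

5 + s**2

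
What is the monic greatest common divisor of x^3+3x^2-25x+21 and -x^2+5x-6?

x-3

By polynomial division,
  x^3+3x^2-25x+21 = (-x-8)(-x^2+5x-6) + (9x-27)
  -x^2+5x-6 = (-(1/9)x+2/9)(9x-27) + (0)
Last nonzero remainder: 9x-27. Dividing through by 9 gives the monic gcd x-3.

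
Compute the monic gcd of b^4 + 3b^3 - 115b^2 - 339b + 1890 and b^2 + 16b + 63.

By polynomial division,
  b^4 + 3b^3 - 115b^2 - 339b + 1890 = (b^2 - 13b + 30)(b^2 + 16b + 63) + (0)
The last nonzero remainder b^2 + 16b + 63 is already monic.

b^2 + 16b + 63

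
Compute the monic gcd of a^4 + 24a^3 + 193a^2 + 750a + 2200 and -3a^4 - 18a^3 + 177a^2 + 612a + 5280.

a^3 + 14a^2 + 53a + 220

By polynomial division,
  a^4 + 24a^3 + 193a^2 + 750a + 2200 = (-1/3)(-3a^4 - 18a^3 + 177a^2 + 612a + 5280) + (18a^3 + 252a^2 + 954a + 3960)
  -3a^4 - 18a^3 + 177a^2 + 612a + 5280 = (-(1/6)a + 4/3)(18a^3 + 252a^2 + 954a + 3960) + (0)
Last nonzero remainder: 18a^3 + 252a^2 + 954a + 3960. Dividing through by 18 gives the monic gcd a^3 + 14a^2 + 53a + 220.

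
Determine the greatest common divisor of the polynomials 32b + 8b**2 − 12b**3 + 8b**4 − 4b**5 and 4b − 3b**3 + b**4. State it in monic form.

Repeated division with remainder:
  −4b**5 + 8b**4 − 12b**3 + 8b**2 + 32b = (−4b − 4)(b**4 − 3b**3 + 4b) + (−24b**3 + 24b**2 + 48b)
  b**4 − 3b**3 + 4b = (−(1/24)b + 1/12)(−24b**3 + 24b**2 + 48b) + (0)
Last nonzero remainder: −24b**3 + 24b**2 + 48b. Dividing through by −24 gives the monic gcd b**3 − b**2 − 2b.

−2b − b**2 + b**3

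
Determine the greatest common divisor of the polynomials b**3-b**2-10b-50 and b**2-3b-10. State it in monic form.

Repeated division with remainder:
  b**3-b**2-10b-50 = (b+2)(b**2-3b-10) + (6b-30)
  b**2-3b-10 = ((1/6)b+1/3)(6b-30) + (0)
Last nonzero remainder: 6b-30. Dividing through by 6 gives the monic gcd b-5.

b-5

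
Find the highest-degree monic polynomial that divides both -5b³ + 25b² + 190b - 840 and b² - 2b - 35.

Euclidean algorithm in ℚ[b]:
  -5b³ + 25b² + 190b - 840 = (-5b + 15)(b² - 2b - 35) + (45b - 315)
  b² - 2b - 35 = ((1/45)b + 1/9)(45b - 315) + (0)
Last nonzero remainder: 45b - 315. Dividing through by 45 gives the monic gcd b - 7.

b - 7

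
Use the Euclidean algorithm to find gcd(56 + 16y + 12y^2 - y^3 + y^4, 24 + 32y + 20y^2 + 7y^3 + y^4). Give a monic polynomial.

Repeated division with remainder:
  y^4 - y^3 + 12y^2 + 16y + 56 = (y^4 + 7y^3 + 20y^2 + 32y + 24) + (-8y^3 - 8y^2 - 16y + 32)
  y^4 + 7y^3 + 20y^2 + 32y + 24 = (-(1/8)y - 3/4)(-8y^3 - 8y^2 - 16y + 32) + (12y^2 + 24y + 48)
  -8y^3 - 8y^2 - 16y + 32 = (-(2/3)y + 2/3)(12y^2 + 24y + 48) + (0)
Last nonzero remainder: 12y^2 + 24y + 48. Dividing through by 12 gives the monic gcd y^2 + 2y + 4.

4 + 2y + y^2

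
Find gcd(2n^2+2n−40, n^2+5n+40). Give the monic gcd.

1

Euclidean algorithm in ℚ[n]:
  2n^2+2n−40 = (2)(n^2+5n+40) + (−8n−120)
  n^2+5n+40 = (−(1/8)n+5/4)(−8n−120) + (190)
  −8n−120 = (−(4/95)n−12/19)(190) + (0)
The last nonzero remainder is the constant 190, so the polynomials are coprime and gcd = 1.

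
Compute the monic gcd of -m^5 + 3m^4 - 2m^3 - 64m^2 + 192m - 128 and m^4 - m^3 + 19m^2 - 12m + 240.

m^2 - 4m + 16

Repeated division with remainder:
  -m^5 + 3m^4 - 2m^3 - 64m^2 + 192m - 128 = (-m + 2)(m^4 - m^3 + 19m^2 - 12m + 240) + (19m^3 - 114m^2 + 456m - 608)
  m^4 - m^3 + 19m^2 - 12m + 240 = ((1/19)m + 5/19)(19m^3 - 114m^2 + 456m - 608) + (25m^2 - 100m + 400)
  19m^3 - 114m^2 + 456m - 608 = ((19/25)m - 38/25)(25m^2 - 100m + 400) + (0)
Last nonzero remainder: 25m^2 - 100m + 400. Dividing through by 25 gives the monic gcd m^2 - 4m + 16.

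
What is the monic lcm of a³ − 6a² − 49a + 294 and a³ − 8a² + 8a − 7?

Repeated division with remainder:
  a³ − 6a² − 49a + 294 = (a³ − 8a² + 8a − 7) + (2a² − 57a + 301)
  a³ − 8a² + 8a − 7 = ((1/2)a + 41/4)(2a² − 57a + 301) + ((1767/4)a − 12369/4)
  2a² − 57a + 301 = ((8/1767)a − 172/1767)((1767/4)a − 12369/4) + (0)
Last nonzero remainder: (1767/4)a − 12369/4. Dividing through by 1767/4 gives the monic gcd a − 7.
Then lcm(f, g) = f·g / gcd(f, g); expanding and making the result monic gives the answer.

a⁵ − 7a⁴ − 42a³ + 337a² − 343a + 294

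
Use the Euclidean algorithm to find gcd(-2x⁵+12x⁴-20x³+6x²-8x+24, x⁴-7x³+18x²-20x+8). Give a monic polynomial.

x²-4x+4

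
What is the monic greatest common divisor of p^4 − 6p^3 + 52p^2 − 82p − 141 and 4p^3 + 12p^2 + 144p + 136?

Repeated division with remainder:
  p^4 − 6p^3 + 52p^2 − 82p − 141 = ((1/4)p − 9/4)(4p^3 + 12p^2 + 144p + 136) + (43p^2 + 208p + 165)
  4p^3 + 12p^2 + 144p + 136 = ((4/43)p − 316/1849)(43p^2 + 208p + 165) + ((303604/1849)p + 303604/1849)
  43p^2 + 208p + 165 = ((79507/303604)p + 305085/303604)((303604/1849)p + 303604/1849) + (0)
Last nonzero remainder: (303604/1849)p + 303604/1849. Dividing through by 303604/1849 gives the monic gcd p + 1.

p + 1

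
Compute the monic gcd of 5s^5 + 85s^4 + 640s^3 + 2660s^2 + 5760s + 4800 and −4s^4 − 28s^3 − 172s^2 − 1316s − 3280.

By polynomial division,
  5s^5 + 85s^4 + 640s^3 + 2660s^2 + 5760s + 4800 = (−(5/4)s − 25/2)(−4s^4 − 28s^3 − 172s^2 − 1316s − 3280) + (75s^3 − 1135s^2 − 14790s − 36200)
  −4s^4 − 28s^3 − 172s^2 − 1316s − 3280 = (−(4/75)s − 1328/1125)(75s^3 − 1135s^2 − 14790s − 36200) + (−(517636/225)s^2 − (517636/25)s − 2070544/45)
  75s^3 − 1135s^2 − 14790s − 36200 = (−(16875/517636)s + 203625/258818)(−(517636/225)s^2 − (517636/25)s − 2070544/45) + (0)
Last nonzero remainder: −(517636/225)s^2 − (517636/25)s − 2070544/45. Dividing through by −517636/225 gives the monic gcd s^2 + 9s + 20.

s^2 + 9s + 20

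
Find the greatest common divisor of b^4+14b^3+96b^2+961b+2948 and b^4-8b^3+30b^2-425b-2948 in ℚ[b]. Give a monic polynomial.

By polynomial division,
  b^4+14b^3+96b^2+961b+2948 = (b^4-8b^3+30b^2-425b-2948) + (22b^3+66b^2+1386b+5896)
  b^4-8b^3+30b^2-425b-2948 = ((1/22)b-1/2)(22b^3+66b^2+1386b+5896) + (0)
Last nonzero remainder: 22b^3+66b^2+1386b+5896. Dividing through by 22 gives the monic gcd b^3+3b^2+63b+268.

b^3+3b^2+63b+268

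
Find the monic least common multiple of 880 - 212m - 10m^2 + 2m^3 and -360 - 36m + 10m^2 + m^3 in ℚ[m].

Repeated division with remainder:
  2m^3 - 10m^2 - 212m + 880 = (2)(m^3 + 10m^2 - 36m - 360) + (-30m^2 - 140m + 1600)
  m^3 + 10m^2 - 36m - 360 = (-(1/30)m - 8/45)(-30m^2 - 140m + 1600) + (-(68/9)m - 680/9)
  -30m^2 - 140m + 1600 = ((135/34)m - 360/17)(-(68/9)m - 680/9) + (0)
Last nonzero remainder: -(68/9)m - 680/9. Dividing through by -68/9 gives the monic gcd m + 10.
Then lcm(f, g) = f·g / gcd(f, g); expanding and making the result monic gives the answer.

-15840 + 3816m + 620m^2 - 142m^3 - 5m^4 + m^5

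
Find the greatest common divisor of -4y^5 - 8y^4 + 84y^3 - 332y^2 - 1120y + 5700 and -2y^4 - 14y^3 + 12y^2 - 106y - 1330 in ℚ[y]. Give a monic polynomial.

y^3 - 6y + 95

By polynomial division,
  -4y^5 - 8y^4 + 84y^3 - 332y^2 - 1120y + 5700 = (2y - 10)(-2y^4 - 14y^3 + 12y^2 - 106y - 1330) + (-80y^3 + 480y - 7600)
  -2y^4 - 14y^3 + 12y^2 - 106y - 1330 = ((1/40)y + 7/40)(-80y^3 + 480y - 7600) + (0)
Last nonzero remainder: -80y^3 + 480y - 7600. Dividing through by -80 gives the monic gcd y^3 - 6y + 95.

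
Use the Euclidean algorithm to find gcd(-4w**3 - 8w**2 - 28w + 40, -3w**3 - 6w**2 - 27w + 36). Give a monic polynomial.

w - 1

Repeated division with remainder:
  -4w**3 - 8w**2 - 28w + 40 = (4/3)(-3w**3 - 6w**2 - 27w + 36) + (8w - 8)
  -3w**3 - 6w**2 - 27w + 36 = (-(3/8)w**2 - (9/8)w - 9/2)(8w - 8) + (0)
Last nonzero remainder: 8w - 8. Dividing through by 8 gives the monic gcd w - 1.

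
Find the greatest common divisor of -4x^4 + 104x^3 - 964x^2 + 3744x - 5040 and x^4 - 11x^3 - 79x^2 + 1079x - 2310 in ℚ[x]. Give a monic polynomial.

x^2 - 10x + 21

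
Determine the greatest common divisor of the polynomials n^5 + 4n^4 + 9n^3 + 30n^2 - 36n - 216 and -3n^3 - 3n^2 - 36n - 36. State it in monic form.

Euclidean algorithm in ℚ[n]:
  n^5 + 4n^4 + 9n^3 + 30n^2 - 36n - 216 = (-(1/3)n^2 - n + 2)(-3n^3 - 3n^2 - 36n - 36) + (-12n^2 - 144)
  -3n^3 - 3n^2 - 36n - 36 = ((1/4)n + 1/4)(-12n^2 - 144) + (0)
Last nonzero remainder: -12n^2 - 144. Dividing through by -12 gives the monic gcd n^2 + 12.

n^2 + 12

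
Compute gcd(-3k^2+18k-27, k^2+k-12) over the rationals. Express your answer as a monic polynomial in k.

Apply the Euclidean algorithm:
  -3k^2+18k-27 = (-3)(k^2+k-12) + (21k-63)
  k^2+k-12 = ((1/21)k+4/21)(21k-63) + (0)
Last nonzero remainder: 21k-63. Dividing through by 21 gives the monic gcd k-3.

k-3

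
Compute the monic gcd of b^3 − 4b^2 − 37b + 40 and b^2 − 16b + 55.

1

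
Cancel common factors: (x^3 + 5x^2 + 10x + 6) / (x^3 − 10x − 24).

(x + 1)/(x − 4)

Repeated division with remainder:
  x^3 + 5x^2 + 10x + 6 = (x^3 − 10x − 24) + (5x^2 + 20x + 30)
  x^3 − 10x − 24 = ((1/5)x − 4/5)(5x^2 + 20x + 30) + (0)
Last nonzero remainder: 5x^2 + 20x + 30. Dividing through by 5 gives the monic gcd x^2 + 4x + 6.
Cancel x^2 + 4x + 6 from numerator and denominator to get the reduced form.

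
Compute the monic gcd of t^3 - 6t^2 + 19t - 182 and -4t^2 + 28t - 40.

Apply the Euclidean algorithm:
  t^3 - 6t^2 + 19t - 182 = (-(1/4)t - 1/4)(-4t^2 + 28t - 40) + (16t - 192)
  -4t^2 + 28t - 40 = (-(1/4)t - 5/4)(16t - 192) + (-280)
  16t - 192 = (-(2/35)t + 24/35)(-280) + (0)
The last nonzero remainder is the constant -280, so the polynomials are coprime and gcd = 1.

1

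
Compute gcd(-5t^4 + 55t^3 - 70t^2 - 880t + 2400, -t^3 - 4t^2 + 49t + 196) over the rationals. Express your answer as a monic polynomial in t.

t + 4

Euclidean algorithm in ℚ[t]:
  -5t^4 + 55t^3 - 70t^2 - 880t + 2400 = (5t - 75)(-t^3 - 4t^2 + 49t + 196) + (-615t^2 + 1815t + 17100)
  -t^3 - 4t^2 + 49t + 196 = ((1/615)t + 19/1681)(-615t^2 + 1815t + 17100) + ((1144/1681)t + 4576/1681)
  -615t^2 + 1815t + 17100 = (-(1033815/1144)t + 7186275/1144)((1144/1681)t + 4576/1681) + (0)
Last nonzero remainder: (1144/1681)t + 4576/1681. Dividing through by 1144/1681 gives the monic gcd t + 4.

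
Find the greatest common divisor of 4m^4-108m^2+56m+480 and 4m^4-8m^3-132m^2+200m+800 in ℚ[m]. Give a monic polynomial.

m^3+3m^2-18m-40

Euclidean algorithm in ℚ[m]:
  4m^4-108m^2+56m+480 = (4m^4-8m^3-132m^2+200m+800) + (8m^3+24m^2-144m-320)
  4m^4-8m^3-132m^2+200m+800 = ((1/2)m-5/2)(8m^3+24m^2-144m-320) + (0)
Last nonzero remainder: 8m^3+24m^2-144m-320. Dividing through by 8 gives the monic gcd m^3+3m^2-18m-40.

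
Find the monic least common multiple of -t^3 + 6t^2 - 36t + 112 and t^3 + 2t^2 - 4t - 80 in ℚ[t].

t^5 + 20t^3 - 16t^2 + 48t - 2240

Apply the Euclidean algorithm:
  -t^3 + 6t^2 - 36t + 112 = (-1)(t^3 + 2t^2 - 4t - 80) + (8t^2 - 40t + 32)
  t^3 + 2t^2 - 4t - 80 = ((1/8)t + 7/8)(8t^2 - 40t + 32) + (27t - 108)
  8t^2 - 40t + 32 = ((8/27)t - 8/27)(27t - 108) + (0)
Last nonzero remainder: 27t - 108. Dividing through by 27 gives the monic gcd t - 4.
Then lcm(f, g) = f·g / gcd(f, g); expanding and making the result monic gives the answer.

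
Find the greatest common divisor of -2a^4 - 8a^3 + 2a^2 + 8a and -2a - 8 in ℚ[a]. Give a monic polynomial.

By polynomial division,
  -2a^4 - 8a^3 + 2a^2 + 8a = (a^3 - a)(-2a - 8) + (0)
Last nonzero remainder: -2a - 8. Dividing through by -2 gives the monic gcd a + 4.

a + 4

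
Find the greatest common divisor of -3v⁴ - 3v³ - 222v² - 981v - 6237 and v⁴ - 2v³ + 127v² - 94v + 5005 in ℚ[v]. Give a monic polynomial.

v² - 5v + 77

Apply the Euclidean algorithm:
  -3v⁴ - 3v³ - 222v² - 981v - 6237 = (-3)(v⁴ - 2v³ + 127v² - 94v + 5005) + (-9v³ + 159v² - 1263v + 8778)
  v⁴ - 2v³ + 127v² - 94v + 5005 = (-(1/9)v - 47/27)(-9v³ + 159v² - 1263v + 8778) + ((2371/9)v² - (11855/9)v + 182567/9)
  -9v³ + 159v² - 1263v + 8778 = (-(81/2371)v + 1026/2371)((2371/9)v² - (11855/9)v + 182567/9) + (0)
Last nonzero remainder: (2371/9)v² - (11855/9)v + 182567/9. Dividing through by 2371/9 gives the monic gcd v² - 5v + 77.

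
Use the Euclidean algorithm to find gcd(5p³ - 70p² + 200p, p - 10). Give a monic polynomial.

p - 10

Apply the Euclidean algorithm:
  5p³ - 70p² + 200p = (5p² - 20p)(p - 10) + (0)
The last nonzero remainder p - 10 is already monic.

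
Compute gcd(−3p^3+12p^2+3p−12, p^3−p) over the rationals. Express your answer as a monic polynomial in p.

p^2−1

Repeated division with remainder:
  −3p^3+12p^2+3p−12 = (−3)(p^3−p) + (12p^2−12)
  p^3−p = ((1/12)p)(12p^2−12) + (0)
Last nonzero remainder: 12p^2−12. Dividing through by 12 gives the monic gcd p^2−1.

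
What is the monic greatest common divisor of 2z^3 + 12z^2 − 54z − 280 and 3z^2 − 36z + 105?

Apply the Euclidean algorithm:
  2z^3 + 12z^2 − 54z − 280 = ((2/3)z + 12)(3z^2 − 36z + 105) + (308z − 1540)
  3z^2 − 36z + 105 = ((3/308)z − 3/44)(308z − 1540) + (0)
Last nonzero remainder: 308z − 1540. Dividing through by 308 gives the monic gcd z − 5.

z − 5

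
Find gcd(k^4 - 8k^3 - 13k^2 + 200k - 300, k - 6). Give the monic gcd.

Repeated division with remainder:
  k^4 - 8k^3 - 13k^2 + 200k - 300 = (k^3 - 2k^2 - 25k + 50)(k - 6) + (0)
The last nonzero remainder k - 6 is already monic.

k - 6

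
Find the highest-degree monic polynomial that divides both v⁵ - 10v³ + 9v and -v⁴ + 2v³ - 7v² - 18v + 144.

Repeated division with remainder:
  v⁵ - 10v³ + 9v = (-v - 2)(-v⁴ + 2v³ - 7v² - 18v + 144) + (-13v³ - 32v² + 117v + 288)
  -v⁴ + 2v³ - 7v² - 18v + 144 = ((1/13)v - 58/169)(-13v³ - 32v² + 117v + 288) + (-(4560/169)v² + 41040/169)
  -13v³ - 32v² + 117v + 288 = ((2197/4560)v + 338/285)(-(4560/169)v² + 41040/169) + (0)
Last nonzero remainder: -(4560/169)v² + 41040/169. Dividing through by -4560/169 gives the monic gcd v² - 9.

v² - 9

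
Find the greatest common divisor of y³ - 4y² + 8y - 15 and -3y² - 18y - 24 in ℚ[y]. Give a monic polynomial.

1

Euclidean algorithm in ℚ[y]:
  y³ - 4y² + 8y - 15 = (-(1/3)y + 10/3)(-3y² - 18y - 24) + (60y + 65)
  -3y² - 18y - 24 = (-(1/20)y - 59/240)(60y + 65) + (-385/48)
  60y + 65 = (-(576/77)y - 624/77)(-385/48) + (0)
The last nonzero remainder is the constant -385/48, so the polynomials are coprime and gcd = 1.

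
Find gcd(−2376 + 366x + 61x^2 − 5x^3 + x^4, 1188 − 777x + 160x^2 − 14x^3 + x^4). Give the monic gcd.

By polynomial division,
  x^4 − 5x^3 + 61x^2 + 366x − 2376 = (x^4 − 14x^3 + 160x^2 − 777x + 1188) + (9x^3 − 99x^2 + 1143x − 3564)
  x^4 − 14x^3 + 160x^2 − 777x + 1188 = ((1/9)x − 1/3)(9x^3 − 99x^2 + 1143x − 3564) + (0)
Last nonzero remainder: 9x^3 − 99x^2 + 1143x − 3564. Dividing through by 9 gives the monic gcd x^3 − 11x^2 + 127x − 396.

−396 + 127x − 11x^2 + x^3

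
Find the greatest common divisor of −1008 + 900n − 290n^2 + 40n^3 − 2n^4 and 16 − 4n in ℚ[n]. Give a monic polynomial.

Euclidean algorithm in ℚ[n]:
  −2n^4 + 40n^3 − 290n^2 + 900n − 1008 = ((1/2)n^3 − 8n^2 + (81/2)n − 63)(−4n + 16) + (0)
Last nonzero remainder: −4n + 16. Dividing through by −4 gives the monic gcd n − 4.

−4 + n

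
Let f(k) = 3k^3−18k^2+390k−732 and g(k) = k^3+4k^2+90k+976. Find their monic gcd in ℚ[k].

k^2−4k+122

Repeated division with remainder:
  3k^3−18k^2+390k−732 = (3)(k^3+4k^2+90k+976) + (−30k^2+120k−3660)
  k^3+4k^2+90k+976 = (−(1/30)k−4/15)(−30k^2+120k−3660) + (0)
Last nonzero remainder: −30k^2+120k−3660. Dividing through by −30 gives the monic gcd k^2−4k+122.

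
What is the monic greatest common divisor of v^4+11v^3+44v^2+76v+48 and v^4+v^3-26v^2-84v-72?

v^3+7v^2+16v+12

Repeated division with remainder:
  v^4+11v^3+44v^2+76v+48 = (v^4+v^3-26v^2-84v-72) + (10v^3+70v^2+160v+120)
  v^4+v^3-26v^2-84v-72 = ((1/10)v-3/5)(10v^3+70v^2+160v+120) + (0)
Last nonzero remainder: 10v^3+70v^2+160v+120. Dividing through by 10 gives the monic gcd v^3+7v^2+16v+12.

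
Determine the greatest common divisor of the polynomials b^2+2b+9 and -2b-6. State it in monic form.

1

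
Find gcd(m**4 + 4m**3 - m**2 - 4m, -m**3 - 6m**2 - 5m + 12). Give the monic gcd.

m**2 + 3m - 4

By polynomial division,
  m**4 + 4m**3 - m**2 - 4m = (-m + 2)(-m**3 - 6m**2 - 5m + 12) + (6m**2 + 18m - 24)
  -m**3 - 6m**2 - 5m + 12 = (-(1/6)m - 1/2)(6m**2 + 18m - 24) + (0)
Last nonzero remainder: 6m**2 + 18m - 24. Dividing through by 6 gives the monic gcd m**2 + 3m - 4.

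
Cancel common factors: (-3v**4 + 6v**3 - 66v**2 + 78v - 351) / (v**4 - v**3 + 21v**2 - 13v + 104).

Apply the Euclidean algorithm:
  -3v**4 + 6v**3 - 66v**2 + 78v - 351 = (-3)(v**4 - v**3 + 21v**2 - 13v + 104) + (3v**3 - 3v**2 + 39v - 39)
  v**4 - v**3 + 21v**2 - 13v + 104 = ((1/3)v)(3v**3 - 3v**2 + 39v - 39) + (8v**2 + 104)
  3v**3 - 3v**2 + 39v - 39 = ((3/8)v - 3/8)(8v**2 + 104) + (0)
Last nonzero remainder: 8v**2 + 104. Dividing through by 8 gives the monic gcd v**2 + 13.
Cancel v**2 + 13 from numerator and denominator to get the reduced form.

(-3v**2 + 6v - 27)/(v**2 - v + 8)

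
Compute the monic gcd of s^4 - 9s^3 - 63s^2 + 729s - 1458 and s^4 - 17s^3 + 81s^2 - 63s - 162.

Euclidean algorithm in ℚ[s]:
  s^4 - 9s^3 - 63s^2 + 729s - 1458 = (s^4 - 17s^3 + 81s^2 - 63s - 162) + (8s^3 - 144s^2 + 792s - 1296)
  s^4 - 17s^3 + 81s^2 - 63s - 162 = ((1/8)s + 1/8)(8s^3 - 144s^2 + 792s - 1296) + (0)
Last nonzero remainder: 8s^3 - 144s^2 + 792s - 1296. Dividing through by 8 gives the monic gcd s^3 - 18s^2 + 99s - 162.

s^3 - 18s^2 + 99s - 162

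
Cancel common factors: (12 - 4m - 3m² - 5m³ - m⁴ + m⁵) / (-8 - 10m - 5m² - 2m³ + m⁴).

(6 - 5m - 2m² + m³)/(-4 - 3m + m²)

Repeated division with remainder:
  m⁵ - m⁴ - 5m³ - 3m² - 4m + 12 = (m + 1)(m⁴ - 2m³ - 5m² - 10m - 8) + (2m³ + 12m² + 14m + 20)
  m⁴ - 2m³ - 5m² - 10m - 8 = ((1/2)m - 4)(2m³ + 12m² + 14m + 20) + (36m² + 36m + 72)
  2m³ + 12m² + 14m + 20 = ((1/18)m + 5/18)(36m² + 36m + 72) + (0)
Last nonzero remainder: 36m² + 36m + 72. Dividing through by 36 gives the monic gcd m² + m + 2.
Cancel m² + m + 2 from numerator and denominator to get the reduced form.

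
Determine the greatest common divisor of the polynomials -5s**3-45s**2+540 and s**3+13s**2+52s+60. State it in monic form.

s+6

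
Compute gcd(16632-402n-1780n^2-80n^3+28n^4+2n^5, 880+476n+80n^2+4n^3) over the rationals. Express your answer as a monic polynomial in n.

44+15n+n^2

Apply the Euclidean algorithm:
  2n^5+28n^4-80n^3-1780n^2-402n+16632 = ((1/2)n^2-3n-39/2)(4n^3+80n^2+476n+880) + (768n^2+11520n+33792)
  4n^3+80n^2+476n+880 = ((1/192)n+5/192)(768n^2+11520n+33792) + (0)
Last nonzero remainder: 768n^2+11520n+33792. Dividing through by 768 gives the monic gcd n^2+15n+44.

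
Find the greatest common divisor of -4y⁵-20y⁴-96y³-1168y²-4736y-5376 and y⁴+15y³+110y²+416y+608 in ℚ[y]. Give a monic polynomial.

y²+8y+16

Apply the Euclidean algorithm:
  -4y⁵-20y⁴-96y³-1168y²-4736y-5376 = (-4y+40)(y⁴+15y³+110y²+416y+608) + (-256y³-3904y²-18944y-29696)
  y⁴+15y³+110y²+416y+608 = (-(1/256)y+1/1024)(-256y³-3904y²-18944y-29696) + ((637/16)y²+(637/2)y+637)
  -256y³-3904y²-18944y-29696 = (-(4096/637)y-29696/637)((637/16)y²+(637/2)y+637) + (0)
Last nonzero remainder: (637/16)y²+(637/2)y+637. Dividing through by 637/16 gives the monic gcd y²+8y+16.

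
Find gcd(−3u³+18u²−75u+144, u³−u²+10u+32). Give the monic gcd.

By polynomial division,
  −3u³+18u²−75u+144 = (−3)(u³−u²+10u+32) + (15u²−45u+240)
  u³−u²+10u+32 = ((1/15)u+2/15)(15u²−45u+240) + (0)
Last nonzero remainder: 15u²−45u+240. Dividing through by 15 gives the monic gcd u²−3u+16.

u²−3u+16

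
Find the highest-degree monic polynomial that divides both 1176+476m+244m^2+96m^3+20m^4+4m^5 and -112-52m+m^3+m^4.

14+3m+m^2

Euclidean algorithm in ℚ[m]:
  4m^5+20m^4+96m^3+244m^2+476m+1176 = (4m+16)(m^4+m^3-52m-112) + (80m^3+452m^2+1756m+2968)
  m^4+m^3-52m-112 = ((1/80)m-93/1600)(80m^3+452m^2+1756m+2968) + ((1729/400)m^2+(5187/400)m+12103/200)
  80m^3+452m^2+1756m+2968 = ((32000/1729)m+84800/1729)((1729/400)m^2+(5187/400)m+12103/200) + (0)
Last nonzero remainder: (1729/400)m^2+(5187/400)m+12103/200. Dividing through by 1729/400 gives the monic gcd m^2+3m+14.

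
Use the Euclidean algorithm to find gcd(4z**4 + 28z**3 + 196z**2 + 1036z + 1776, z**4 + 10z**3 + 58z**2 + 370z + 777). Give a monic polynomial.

By polynomial division,
  4z**4 + 28z**3 + 196z**2 + 1036z + 1776 = (4)(z**4 + 10z**3 + 58z**2 + 370z + 777) + (-12z**3 - 36z**2 - 444z - 1332)
  z**4 + 10z**3 + 58z**2 + 370z + 777 = (-(1/12)z - 7/12)(-12z**3 - 36z**2 - 444z - 1332) + (0)
Last nonzero remainder: -12z**3 - 36z**2 - 444z - 1332. Dividing through by -12 gives the monic gcd z**3 + 3z**2 + 37z + 111.

z**3 + 3z**2 + 37z + 111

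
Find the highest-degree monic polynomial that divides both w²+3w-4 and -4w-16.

Apply the Euclidean algorithm:
  w²+3w-4 = (-(1/4)w+1/4)(-4w-16) + (0)
Last nonzero remainder: -4w-16. Dividing through by -4 gives the monic gcd w+4.

w+4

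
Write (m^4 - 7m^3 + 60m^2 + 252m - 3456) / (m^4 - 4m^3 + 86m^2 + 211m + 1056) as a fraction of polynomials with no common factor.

(m^2 - 36)/(m^2 + 3m + 11)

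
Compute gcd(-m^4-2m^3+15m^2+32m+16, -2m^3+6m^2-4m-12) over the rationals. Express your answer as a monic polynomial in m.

Euclidean algorithm in ℚ[m]:
  -m^4-2m^3+15m^2+32m+16 = ((1/2)m+5/2)(-2m^3+6m^2-4m-12) + (2m^2+48m+46)
  -2m^3+6m^2-4m-12 = (-m+27)(2m^2+48m+46) + (-1254m-1254)
  2m^2+48m+46 = (-(1/627)m-23/627)(-1254m-1254) + (0)
Last nonzero remainder: -1254m-1254. Dividing through by -1254 gives the monic gcd m+1.

m+1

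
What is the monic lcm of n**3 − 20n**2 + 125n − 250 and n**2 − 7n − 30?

Euclidean algorithm in ℚ[n]:
  n**3 − 20n**2 + 125n − 250 = (n − 13)(n**2 − 7n − 30) + (64n − 640)
  n**2 − 7n − 30 = ((1/64)n + 3/64)(64n − 640) + (0)
Last nonzero remainder: 64n − 640. Dividing through by 64 gives the monic gcd n − 10.
Then lcm(f, g) = f·g / gcd(f, g); expanding and making the result monic gives the answer.

n**4 − 17n**3 + 65n**2 + 125n − 750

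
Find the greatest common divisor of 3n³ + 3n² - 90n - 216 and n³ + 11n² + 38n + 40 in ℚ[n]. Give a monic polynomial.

n + 4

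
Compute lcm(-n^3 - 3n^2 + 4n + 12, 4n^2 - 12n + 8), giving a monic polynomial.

Euclidean algorithm in ℚ[n]:
  -n^3 - 3n^2 + 4n + 12 = (-(1/4)n - 3/2)(4n^2 - 12n + 8) + (-12n + 24)
  4n^2 - 12n + 8 = (-(1/3)n + 1/3)(-12n + 24) + (0)
Last nonzero remainder: -12n + 24. Dividing through by -12 gives the monic gcd n - 2.
Then lcm(f, g) = f·g / gcd(f, g); expanding and making the result monic gives the answer.

n^4 + 2n^3 - 7n^2 - 8n + 12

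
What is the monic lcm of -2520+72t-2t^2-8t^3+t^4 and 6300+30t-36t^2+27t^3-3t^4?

-12600-2160t+62t^2-42t^3-3t^4+t^5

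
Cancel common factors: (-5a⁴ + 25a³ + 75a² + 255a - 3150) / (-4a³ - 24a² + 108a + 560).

(5a³ - 75a - 630)/(4a² + 44a + 112)

By polynomial division,
  -5a⁴ + 25a³ + 75a² + 255a - 3150 = ((5/4)a - 55/4)(-4a³ - 24a² + 108a + 560) + (-390a² + 1040a + 4550)
  -4a³ - 24a² + 108a + 560 = ((2/195)a + 4/45)(-390a² + 1040a + 4550) + (-(280/9)a + 1400/9)
  -390a² + 1040a + 4550 = ((351/28)a + 117/4)(-(280/9)a + 1400/9) + (0)
Last nonzero remainder: -(280/9)a + 1400/9. Dividing through by -280/9 gives the monic gcd a - 5.
Cancel a - 5 from numerator and denominator to get the reduced form.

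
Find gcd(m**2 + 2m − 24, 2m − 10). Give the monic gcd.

1

Repeated division with remainder:
  m**2 + 2m − 24 = ((1/2)m + 7/2)(2m − 10) + (11)
  2m − 10 = ((2/11)m − 10/11)(11) + (0)
The last nonzero remainder is the constant 11, so the polynomials are coprime and gcd = 1.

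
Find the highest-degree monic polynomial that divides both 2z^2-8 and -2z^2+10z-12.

z-2

By polynomial division,
  2z^2-8 = (-1)(-2z^2+10z-12) + (10z-20)
  -2z^2+10z-12 = (-(1/5)z+3/5)(10z-20) + (0)
Last nonzero remainder: 10z-20. Dividing through by 10 gives the monic gcd z-2.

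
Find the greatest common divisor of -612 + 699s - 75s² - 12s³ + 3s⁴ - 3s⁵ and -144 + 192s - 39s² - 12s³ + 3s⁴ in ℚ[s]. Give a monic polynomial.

12 - 13s + s³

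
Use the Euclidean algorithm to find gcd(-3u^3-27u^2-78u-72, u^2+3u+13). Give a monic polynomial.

1

Euclidean algorithm in ℚ[u]:
  -3u^3-27u^2-78u-72 = (-3u-18)(u^2+3u+13) + (15u+162)
  u^2+3u+13 = ((1/15)u-13/25)(15u+162) + (2431/25)
  15u+162 = ((375/2431)u+4050/2431)(2431/25) + (0)
The last nonzero remainder is the constant 2431/25, so the polynomials are coprime and gcd = 1.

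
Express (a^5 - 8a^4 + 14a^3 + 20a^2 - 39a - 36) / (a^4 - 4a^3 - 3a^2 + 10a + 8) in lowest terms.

Repeated division with remainder:
  a^5 - 8a^4 + 14a^3 + 20a^2 - 39a - 36 = (a - 4)(a^4 - 4a^3 - 3a^2 + 10a + 8) + (a^3 - 2a^2 - 7a - 4)
  a^4 - 4a^3 - 3a^2 + 10a + 8 = (a - 2)(a^3 - 2a^2 - 7a - 4) + (0)
The last nonzero remainder a^3 - 2a^2 - 7a - 4 is already monic.
Cancel a^3 - 2a^2 - 7a - 4 from numerator and denominator to get the reduced form.

(a^2 - 6a + 9)/(a - 2)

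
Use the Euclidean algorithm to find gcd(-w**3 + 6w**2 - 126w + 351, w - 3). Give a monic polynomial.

w - 3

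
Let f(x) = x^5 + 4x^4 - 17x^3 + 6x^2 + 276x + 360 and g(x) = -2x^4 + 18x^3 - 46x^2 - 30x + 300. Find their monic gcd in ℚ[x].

Euclidean algorithm in ℚ[x]:
  x^5 + 4x^4 - 17x^3 + 6x^2 + 276x + 360 = (-(1/2)x - 13/2)(-2x^4 + 18x^3 - 46x^2 - 30x + 300) + (77x^3 - 308x^2 + 231x + 2310)
  -2x^4 + 18x^3 - 46x^2 - 30x + 300 = (-(2/77)x + 10/77)(77x^3 - 308x^2 + 231x + 2310) + (0)
Last nonzero remainder: 77x^3 - 308x^2 + 231x + 2310. Dividing through by 77 gives the monic gcd x^3 - 4x^2 + 3x + 30.

x^3 - 4x^2 + 3x + 30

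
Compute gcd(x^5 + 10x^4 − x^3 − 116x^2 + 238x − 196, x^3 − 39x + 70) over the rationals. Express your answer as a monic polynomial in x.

x^2 + 5x − 14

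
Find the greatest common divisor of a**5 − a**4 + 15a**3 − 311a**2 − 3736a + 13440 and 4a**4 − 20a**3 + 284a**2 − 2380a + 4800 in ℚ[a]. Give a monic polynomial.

Euclidean algorithm in ℚ[a]:
  a**5 − a**4 + 15a**3 − 311a**2 − 3736a + 13440 = ((1/4)a + 1)(4a**4 − 20a**3 + 284a**2 − 2380a + 4800) + (−36a**3 − 2556a + 8640)
  4a**4 − 20a**3 + 284a**2 − 2380a + 4800 = (−(1/9)a + 5/9)(−36a**3 − 2556a + 8640) + (0)
Last nonzero remainder: −36a**3 − 2556a + 8640. Dividing through by −36 gives the monic gcd a**3 + 71a − 240.

a**3 + 71a − 240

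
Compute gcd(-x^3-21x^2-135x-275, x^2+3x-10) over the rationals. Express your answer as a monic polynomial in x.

x+5

Euclidean algorithm in ℚ[x]:
  -x^3-21x^2-135x-275 = (-x-18)(x^2+3x-10) + (-91x-455)
  x^2+3x-10 = (-(1/91)x+2/91)(-91x-455) + (0)
Last nonzero remainder: -91x-455. Dividing through by -91 gives the monic gcd x+5.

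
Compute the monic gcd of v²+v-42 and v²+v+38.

By polynomial division,
  v²+v-42 = (v²+v+38) + (-80)
  v²+v+38 = (-(1/80)v²-(1/80)v-19/40)(-80) + (0)
The last nonzero remainder is the constant -80, so the polynomials are coprime and gcd = 1.

1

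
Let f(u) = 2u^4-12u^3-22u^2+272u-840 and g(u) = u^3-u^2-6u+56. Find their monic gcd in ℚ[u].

u^2-5u+14

Euclidean algorithm in ℚ[u]:
  2u^4-12u^3-22u^2+272u-840 = (2u-10)(u^3-u^2-6u+56) + (-20u^2+100u-280)
  u^3-u^2-6u+56 = (-(1/20)u-1/5)(-20u^2+100u-280) + (0)
Last nonzero remainder: -20u^2+100u-280. Dividing through by -20 gives the monic gcd u^2-5u+14.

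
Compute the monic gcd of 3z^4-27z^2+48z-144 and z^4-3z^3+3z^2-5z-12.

z^3-4z^2+7z-12

By polynomial division,
  3z^4-27z^2+48z-144 = (3)(z^4-3z^3+3z^2-5z-12) + (9z^3-36z^2+63z-108)
  z^4-3z^3+3z^2-5z-12 = ((1/9)z+1/9)(9z^3-36z^2+63z-108) + (0)
Last nonzero remainder: 9z^3-36z^2+63z-108. Dividing through by 9 gives the monic gcd z^3-4z^2+7z-12.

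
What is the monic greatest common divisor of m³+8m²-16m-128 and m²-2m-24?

m+4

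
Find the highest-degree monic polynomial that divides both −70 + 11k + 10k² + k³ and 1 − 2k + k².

Euclidean algorithm in ℚ[k]:
  k³ + 10k² + 11k − 70 = (k + 12)(k² − 2k + 1) + (34k − 82)
  k² − 2k + 1 = ((1/34)k + 7/578)(34k − 82) + (576/289)
  34k − 82 = ((4913/288)k − 11849/288)(576/289) + (0)
The last nonzero remainder is the constant 576/289, so the polynomials are coprime and gcd = 1.

1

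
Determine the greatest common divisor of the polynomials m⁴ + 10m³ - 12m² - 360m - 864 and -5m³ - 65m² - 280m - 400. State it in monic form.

Apply the Euclidean algorithm:
  m⁴ + 10m³ - 12m² - 360m - 864 = (-(1/5)m + 3/5)(-5m³ - 65m² - 280m - 400) + (-29m² - 272m - 624)
  -5m³ - 65m² - 280m - 400 = ((5/29)m + 525/841)(-29m² - 272m - 624) + (-(2200/841)m - 8800/841)
  -29m² - 272m - 624 = ((24389/2200)m + 32799/550)(-(2200/841)m - 8800/841) + (0)
Last nonzero remainder: -(2200/841)m - 8800/841. Dividing through by -2200/841 gives the monic gcd m + 4.

m + 4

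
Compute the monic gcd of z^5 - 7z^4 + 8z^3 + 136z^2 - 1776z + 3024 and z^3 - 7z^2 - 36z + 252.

z^2 - z - 42

By polynomial division,
  z^5 - 7z^4 + 8z^3 + 136z^2 - 1776z + 3024 = (z^2 + 44)(z^3 - 7z^2 - 36z + 252) + (192z^2 - 192z - 8064)
  z^3 - 7z^2 - 36z + 252 = ((1/192)z - 1/32)(192z^2 - 192z - 8064) + (0)
Last nonzero remainder: 192z^2 - 192z - 8064. Dividing through by 192 gives the monic gcd z^2 - z - 42.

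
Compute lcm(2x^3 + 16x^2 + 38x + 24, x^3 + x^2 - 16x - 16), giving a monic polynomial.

Apply the Euclidean algorithm:
  2x^3 + 16x^2 + 38x + 24 = (2)(x^3 + x^2 - 16x - 16) + (14x^2 + 70x + 56)
  x^3 + x^2 - 16x - 16 = ((1/14)x - 2/7)(14x^2 + 70x + 56) + (0)
Last nonzero remainder: 14x^2 + 70x + 56. Dividing through by 14 gives the monic gcd x^2 + 5x + 4.
Then lcm(f, g) = f·g / gcd(f, g); expanding and making the result monic gives the answer.

x^4 + 4x^3 - 13x^2 - 64x - 48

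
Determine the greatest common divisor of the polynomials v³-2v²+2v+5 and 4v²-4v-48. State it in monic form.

Repeated division with remainder:
  v³-2v²+2v+5 = ((1/4)v-1/4)(4v²-4v-48) + (13v-7)
  4v²-4v-48 = ((4/13)v-24/169)(13v-7) + (-8280/169)
  13v-7 = (-(2197/8280)v+1183/8280)(-8280/169) + (0)
The last nonzero remainder is the constant -8280/169, so the polynomials are coprime and gcd = 1.

1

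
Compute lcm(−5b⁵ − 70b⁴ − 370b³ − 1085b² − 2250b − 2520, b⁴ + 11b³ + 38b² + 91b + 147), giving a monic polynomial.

Euclidean algorithm in ℚ[b]:
  −5b⁵ − 70b⁴ − 370b³ − 1085b² − 2250b − 2520 = (−5b − 15)(b⁴ + 11b³ + 38b² + 91b + 147) + (−15b³ − 60b² − 150b − 315)
  b⁴ + 11b³ + 38b² + 91b + 147 = (−(1/15)b − 7/15)(−15b³ − 60b² − 150b − 315) + (0)
Last nonzero remainder: −15b³ − 60b² − 150b − 315. Dividing through by −15 gives the monic gcd b³ + 4b² + 10b + 21.
Then lcm(f, g) = f·g / gcd(f, g); expanding and making the result monic gives the answer.

b⁶ + 21b⁵ + 172b⁴ + 735b³ + 1969b² + 3654b + 3528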